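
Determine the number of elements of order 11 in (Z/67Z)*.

10

φ(67) = 67 − 1 = 66 = 2 · 3 · 11.
Since (Z/67Z)^× is cyclic of order 66, the number of elements of order d is φ(d) when d | 66 and 0 otherwise.
11 | 66, and φ(11) = 11 − 1 = 10.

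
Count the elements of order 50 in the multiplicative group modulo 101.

20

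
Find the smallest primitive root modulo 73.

φ(73) = 73 − 1 = 72 = 2^3 · 3^2.
g is a primitive root iff g^(72/q) ≢ 1 (mod 73) for each prime q ∈ {2, 3}.
g = 2: 2^36 ≡ 1 — hits 1, so not a primitive root.
g = 3: 3^36 ≡ 1 — hits 1, so not a primitive root.
g = 4: 4^36 ≡ 1 — hits 1, so not a primitive root.
g = 5: 5^36 ≡ 72; 5^24 ≡ 8 — none is 1, so 5 is a primitive root.
The smallest primitive root modulo 73 is 5.

5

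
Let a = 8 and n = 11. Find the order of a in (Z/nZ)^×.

10

Since 8 ∈ (Z/11Z)^×, its order divides φ(11) = 11 − 1 = 10 = 2 · 5.
Divisors of 10: 1, 2, 5, 10.
Test each divisor d:
8^1 ≡ 8
8^2 ≡ 9
8^5 ≡ 10
8^10 ≡ 1
Hence ord(8) = 10.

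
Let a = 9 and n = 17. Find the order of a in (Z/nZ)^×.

8

The order of 9 must divide φ(17) = 17 − 1 = 16 = 2^4.
Divisors of 16: 1, 2, 4, 8, 16.
Compute 9^d (mod 17) for the divisors d until we hit 1:
9^1 ≡ 9
9^2 ≡ 13
9^4 ≡ 16
9^8 ≡ 1
So ord_17(9) = 8.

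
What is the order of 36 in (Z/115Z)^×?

The order of 36 must divide φ(115) = φ(5·23) = (5−1)·(23−1) = 4·22 = 88 = 2^3 · 11.
Divisors of 88: 1, 2, 4, 8, 11, 22, 44, 88.
Check 36^d mod 115 for each divisor in increasing order:
36^1 ≡ 36 (mod 115)
36^2 ≡ 31 (mod 115)
36^4 ≡ 41 (mod 115)
36^8 ≡ 71 (mod 115)
36^11 ≡ 1 (mod 115) ✓
So ord_115(36) = 11.

11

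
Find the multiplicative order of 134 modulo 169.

Since 134 ∈ (Z/169Z)^×, its order divides φ(169) = φ(13^2) = 13·(13−1) = 156 = 2^2 · 3 · 13.
Divisors of 156: 1, 2, 3, 4, 6, 12, 13, 26, 39, 52, 78, 156.
Test each divisor d:
134^1 ≡ 134
134^2 ≡ 42
134^3 ≡ 51
134^4 ≡ 74
134^6 ≡ 66
134^12 ≡ 131
134^13 ≡ 147
134^26 ≡ 146
134^39 ≡ 168
134^52 ≡ 22
134^78 ≡ 1
The smallest such exponent is 78, so the order of 134 is 78.

78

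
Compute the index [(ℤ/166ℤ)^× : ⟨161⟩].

2

Since 161 ∈ (Z/166Z)^×, its order divides φ(166) = φ(2)·φ(83) = 1·82 = 82 = 2 · 41.
Divisors of 82: 1, 2, 41, 82.
Compute 161^d (mod 166) for the divisors d until we hit 1:
161^1 ≡ 161 (mod 166)
161^2 ≡ 25 (mod 166)
161^41 ≡ 1 (mod 166) ✓
So ord_166(161) = 41, hence |⟨161⟩| = 41.
Index = |(Z/166Z)^×| / |⟨161⟩| = 82 / 41 = 2.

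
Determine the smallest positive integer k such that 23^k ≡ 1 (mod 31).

ord(23) | φ(31) = 31 − 1 = 30 = 2 · 3 · 5.
Divisors of 30: 1, 2, 3, 5, 6, 10, 15, 30.
Test each divisor d:
23^1 ≡ 23 (mod 31)
23^2 ≡ 2 (mod 31)
23^3 ≡ 15 (mod 31)
23^5 ≡ 30 (mod 31)
23^6 ≡ 8 (mod 31)
23^10 ≡ 1 (mod 31) ✓
Therefore the multiplicative order of 23 modulo 31 is 10.

10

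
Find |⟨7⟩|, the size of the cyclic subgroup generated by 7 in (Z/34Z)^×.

Since 7 ∈ (Z/34Z)^×, its order divides φ(34) = φ(2)·φ(17) = 1·16 = 16 = 2^4.
Divisors of 16: 1, 2, 4, 8, 16.
Compute 7^d (mod 34) for the divisors d until we hit 1:
7^1 ≡ 7 (mod 34)
7^2 ≡ 15 (mod 34)
7^4 ≡ 21 (mod 34)
7^8 ≡ 33 (mod 34)
7^16 ≡ 1 (mod 34) ✓
Hence ord(7) = 16.

16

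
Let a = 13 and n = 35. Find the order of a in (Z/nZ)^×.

4

ord(13) | φ(35) = φ(5·7) = (5−1)·(7−1) = 4·6 = 24 = 2^3 · 3.
Divisors of 24: 1, 2, 3, 4, 6, 8, 12, 24.
Compute 13^d (mod 35) for the divisors d until we hit 1:
13^1 ≡ 13 (mod 35)
13^2 ≡ 29 (mod 35)
13^3 ≡ 27 (mod 35)
13^4 ≡ 1 (mod 35) ✓
So ord_35(13) = 4.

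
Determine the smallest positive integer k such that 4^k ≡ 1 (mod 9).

3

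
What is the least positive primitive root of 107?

2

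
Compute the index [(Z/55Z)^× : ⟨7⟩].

2

By Lagrange's theorem, ord_55(7) divides φ(55) = φ(5·11) = (5−1)·(11−1) = 4·10 = 40 = 2^3 · 5.
Divisors of 40: 1, 2, 4, 5, 8, 10, 20, 40.
Check 7^d mod 55 for each divisor in increasing order:
7^1 ≡ 7 (mod 55)
7^2 ≡ 49 (mod 55)
7^4 ≡ 36 (mod 55)
7^5 ≡ 32 (mod 55)
7^8 ≡ 31 (mod 55)
7^10 ≡ 34 (mod 55)
7^20 ≡ 1 (mod 55) ✓
So ord_55(7) = 20, hence |⟨7⟩| = 20.
[(Z/55Z)^× : ⟨7⟩] = 40/20 = 2.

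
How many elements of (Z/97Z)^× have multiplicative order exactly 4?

2

φ(97) = 97 − 1 = 96 = 2^5 · 3.
Since (Z/97Z)^× is cyclic of order 96, the number of elements of order d is φ(d) when d | 96 and 0 otherwise.
4 = 2^2 divides 96, and φ(4) = 2.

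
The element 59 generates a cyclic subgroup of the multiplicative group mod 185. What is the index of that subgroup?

4

The order of 59 must divide φ(185) = φ(5·37) = (5−1)·(37−1) = 4·36 = 144 = 2^4 · 3^2.
Divisors of 144: 1, 2, 3, 4, 6, 8, 9, 12, 16, 18, 24, 36, 48, 72, 144.
Check 59^d mod 185 for each divisor in increasing order:
59^1 ≡ 59
59^2 ≡ 151
59^3 ≡ 29
59^4 ≡ 46
59^6 ≡ 101
59^8 ≡ 81
59^9 ≡ 154
59^12 ≡ 26
59^16 ≡ 86
59^18 ≡ 36
59^24 ≡ 121
59^36 ≡ 1
The order of 59 is 36, so the subgroup it generates has 36 elements.
The index is φ(185) / ord(59) = 144 / 36 = 4.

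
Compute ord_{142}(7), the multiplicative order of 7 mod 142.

70

By Lagrange's theorem, ord_142(7) divides φ(142) = φ(2)·φ(71) = 1·70 = 70 = 2 · 5 · 7.
Divisors of 70: 1, 2, 5, 7, 10, 14, 35, 70.
Compute 7^d (mod 142) for the divisors d until we hit 1:
7^1 ≡ 7 (mod 142)
7^2 ≡ 49 (mod 142)
7^5 ≡ 51 (mod 142)
7^7 ≡ 85 (mod 142)
7^10 ≡ 45 (mod 142)
7^14 ≡ 125 (mod 142)
7^35 ≡ 141 (mod 142)
7^70 ≡ 1 (mod 142) ✓
The smallest such exponent is 70, so the order of 7 is 70.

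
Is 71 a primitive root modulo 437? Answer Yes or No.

No

437 = 19 · 23 is a product of two distinct odd primes, so (Z/437Z)^× ≅ (Z/19Z)^× × (Z/23Z)^× is not cyclic.
No primitive root modulo 437 exists; in particular 71 is not one.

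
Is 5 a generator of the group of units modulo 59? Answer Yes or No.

No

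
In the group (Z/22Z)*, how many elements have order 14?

φ(22) = φ(2)·φ(11) = 1·10 = 10 = 2 · 5.
Since (Z/22Z)^× is cyclic of order 10, the number of elements of order d is φ(d) when d | 10 and 0 otherwise.
14 does not divide 10, so no element of (Z/22Z)^× has order 14.

0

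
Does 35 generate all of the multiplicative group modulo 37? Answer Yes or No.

Yes

φ(37) = 37 − 1 = 36 = 2^2 · 3^2.
Test 35^(36/q) mod 37 for each prime factor q of 36:
35^18 ≡ 36 (mod 37)  [q = 2: ≢ 1 ✓]
35^12 ≡ 26 (mod 37)  [q = 3: ≢ 1 ✓]
Every test exponent gives a nontrivial residue, hence 35 generates the full group.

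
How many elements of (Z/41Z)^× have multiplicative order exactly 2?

φ(41) = 41 − 1 = 40 = 2^3 · 5.
(Z/41Z)^× is cyclic (|G| = 40); a cyclic group of order m has exactly φ(d) elements of each order d | m, and none otherwise.
2 | 40, and φ(2) = 2 − 1 = 1.

1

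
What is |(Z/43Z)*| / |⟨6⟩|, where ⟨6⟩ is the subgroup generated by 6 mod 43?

14

ord(6) | φ(43) = 43 − 1 = 42 = 2 · 3 · 7.
Divisors of 42: 1, 2, 3, 6, 7, 14, 21, 42.
Test each divisor d:
6^1 ≡ 6 (mod 43)
6^2 ≡ 36 (mod 43)
6^3 ≡ 1 (mod 43) ✓
Thus |⟨6⟩| = ord(6) = 3.
[(Z/43Z)^× : ⟨6⟩] = 42/3 = 14.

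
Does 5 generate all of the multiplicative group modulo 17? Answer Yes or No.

φ(17) = 17 − 1 = 16 = 2^4.
5 is a primitive root mod 17 iff 5^(φ(17)/q) ≢ 1 for every prime q | φ(17), i.e. q ∈ {2}.
5^8 ≡ 16 (mod 17)  [q = 2: ≢ 1 ✓]
None equal 1, so ord_17(5) = 16: 5 is a primitive root.

Yes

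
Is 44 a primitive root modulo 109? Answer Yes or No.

φ(109) = 109 − 1 = 108 = 2^2 · 3^3.
An element g generates (Z/109Z)^× iff g^(108/q) ≢ 1 (mod 109) for each prime q ∈ {2, 3}.
44^54 ≡ 108 (mod 109)  [q = 2: ≢ 1 ✓]
44^36 ≡ 45 (mod 109)  [q = 3: ≢ 1 ✓]
All checks pass, so 44 has order 108 and is a primitive root modulo 109.

Yes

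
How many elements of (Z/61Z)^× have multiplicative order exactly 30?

8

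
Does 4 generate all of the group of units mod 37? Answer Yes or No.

No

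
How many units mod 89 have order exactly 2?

φ(89) = 89 − 1 = 88 = 2^3 · 11.
Since (Z/89Z)^× is cyclic of order 88, the number of elements of order d is φ(d) when d | 88 and 0 otherwise.
2 | 88, and φ(2) = 2 − 1 = 1.

1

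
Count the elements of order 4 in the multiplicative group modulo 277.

2

φ(277) = 277 − 1 = 276 = 2^2 · 3 · 23.
Since (Z/277Z)^× is cyclic of order 276, the number of elements of order d is φ(d) when d | 276 and 0 otherwise.
4 = 2^2 divides 276, and φ(4) = 2.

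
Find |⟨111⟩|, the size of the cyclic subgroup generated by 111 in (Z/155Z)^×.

15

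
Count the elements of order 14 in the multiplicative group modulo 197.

6

φ(197) = 197 − 1 = 196 = 2^2 · 7^2.
Since (Z/197Z)^× is cyclic of order 196, the number of elements of order d is φ(d) when d | 196 and 0 otherwise.
14 = 2 · 7 divides 196, and φ(14) = 6.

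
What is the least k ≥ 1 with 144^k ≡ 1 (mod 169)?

13

ord(144) | φ(169) = φ(13^2) = 13·(13−1) = 156 = 2^2 · 3 · 13.
Divisors of 156: 1, 2, 3, 4, 6, 12, 13, 26, 39, 52, 78, 156.
Evaluate successive powers at the divisors of 156:
144^1 ≡ 144
144^2 ≡ 118
144^3 ≡ 92
144^4 ≡ 66
144^6 ≡ 14
144^12 ≡ 27
144^13 ≡ 1
Hence ord(144) = 13.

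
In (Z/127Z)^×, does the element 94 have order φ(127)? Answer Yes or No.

φ(127) = 127 − 1 = 126 = 2 · 3^2 · 7.
It suffices to check that the order of 94 is not a proper divisor of 126: compute 94^(126/q) for q ∈ {2, 3, 7}.
94^63 ≡ 1 (mod 127)  [q = 2: ≡ 1 ✗]
94^42 ≡ 1 (mod 127)  [q = 3: ≡ 1 ✗]
94^18 ≡ 32 (mod 127)  [q = 7: ≢ 1 ✓]
The check at q = 2 fails, so 94 generates a proper subgroup.

No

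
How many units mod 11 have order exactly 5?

4

φ(11) = 11 − 1 = 10 = 2 · 5.
(Z/11Z)^× is cyclic (|G| = 10); a cyclic group of order m has exactly φ(d) elements of each order d | m, and none otherwise.
5 | 10, and φ(5) = 5 − 1 = 4.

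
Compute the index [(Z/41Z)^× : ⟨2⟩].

The order of 2 must divide φ(41) = 41 − 1 = 40 = 2^3 · 5.
Divisors of 40: 1, 2, 4, 5, 8, 10, 20, 40.
Check 2^d mod 41 for each divisor in increasing order:
2^1 ≡ 2 (mod 41)
2^2 ≡ 4 (mod 41)
2^4 ≡ 16 (mod 41)
2^5 ≡ 32 (mod 41)
2^8 ≡ 10 (mod 41)
2^10 ≡ 40 (mod 41)
2^20 ≡ 1 (mod 41) ✓
The order of 2 is 20, so the subgroup it generates has 20 elements.
[(Z/41Z)^× : ⟨2⟩] = 40/20 = 2.

2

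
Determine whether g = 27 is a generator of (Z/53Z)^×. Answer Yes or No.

φ(53) = 53 − 1 = 52 = 2^2 · 13.
Test 27^(52/q) mod 53 for each prime factor q of 52:
27^26 ≡ 52 (mod 53)  [q = 2: ≢ 1 ✓]
27^4 ≡ 10 (mod 53)  [q = 13: ≢ 1 ✓]
All checks pass, so 27 has order 52 and is a primitive root modulo 53.

Yes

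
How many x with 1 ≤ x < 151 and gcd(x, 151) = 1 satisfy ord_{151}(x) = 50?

20

φ(151) = 151 − 1 = 150 = 2 · 3 · 5^2.
(Z/151Z)^× is cyclic (|G| = 150); a cyclic group of order m has exactly φ(d) elements of each order d | m, and none otherwise.
50 = 2 · 5^2 divides 150, and φ(50) = 20.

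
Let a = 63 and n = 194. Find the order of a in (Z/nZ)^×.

32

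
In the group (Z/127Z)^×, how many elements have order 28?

0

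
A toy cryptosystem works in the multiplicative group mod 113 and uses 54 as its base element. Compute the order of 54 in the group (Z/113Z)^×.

112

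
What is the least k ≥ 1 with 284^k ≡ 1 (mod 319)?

35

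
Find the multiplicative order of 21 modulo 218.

27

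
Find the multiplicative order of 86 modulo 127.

The order of 86 must divide φ(127) = 127 − 1 = 126 = 2 · 3^2 · 7.
Divisors of 126: 1, 2, 3, 6, 7, 9, 14, 18, 21, 42, 63, 126.
Evaluate successive powers at the divisors of 126:
86^1 ≡ 86 (mod 127)
86^2 ≡ 30 (mod 127)
86^3 ≡ 40 (mod 127)
86^6 ≡ 76 (mod 127)
86^7 ≡ 59 (mod 127)
86^9 ≡ 119 (mod 127)
86^14 ≡ 52 (mod 127)
86^18 ≡ 64 (mod 127)
86^21 ≡ 20 (mod 127)
86^42 ≡ 19 (mod 127)
86^63 ≡ 126 (mod 127)
86^126 ≡ 1 (mod 127) ✓
The smallest such exponent is 126, so the order of 86 is 126.

126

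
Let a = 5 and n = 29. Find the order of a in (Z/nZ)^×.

14

ord(5) | φ(29) = 29 − 1 = 28 = 2^2 · 7.
Divisors of 28: 1, 2, 4, 7, 14, 28.
Check 5^d mod 29 for each divisor in increasing order:
5^1 ≡ 5
5^2 ≡ 25
5^4 ≡ 16
5^7 ≡ 28
5^14 ≡ 1
The smallest such exponent is 14, so the order of 5 is 14.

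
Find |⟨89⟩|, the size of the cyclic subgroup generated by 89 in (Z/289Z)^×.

68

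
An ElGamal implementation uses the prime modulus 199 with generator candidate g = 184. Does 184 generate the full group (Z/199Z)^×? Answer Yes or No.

No

φ(199) = 199 − 1 = 198 = 2 · 3^2 · 11.
Test 184^(198/q) mod 199 for each prime factor q of 198:
184^99 ≡ 1 (mod 199)  [q = 2: ≡ 1 ✗]
184^66 ≡ 106 (mod 199)  [q = 3: ≢ 1 ✓]
184^18 ≡ 61 (mod 199)  [q = 11: ≢ 1 ✓]
The check at q = 2 fails, so 184 generates a proper subgroup.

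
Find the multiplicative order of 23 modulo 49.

21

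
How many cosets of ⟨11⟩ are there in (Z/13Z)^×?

Since 11 ∈ (Z/13Z)^×, its order divides φ(13) = 13 − 1 = 12 = 2^2 · 3.
Divisors of 12: 1, 2, 3, 4, 6, 12.
Evaluate successive powers at the divisors of 12:
11^1 ≡ 11
11^2 ≡ 4
11^3 ≡ 5
11^4 ≡ 3
11^6 ≡ 12
11^12 ≡ 1
So ord_13(11) = 12, hence |⟨11⟩| = 12.
[(Z/13Z)^× : ⟨11⟩] = 12/12 = 1.

1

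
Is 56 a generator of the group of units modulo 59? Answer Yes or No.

Yes

φ(59) = 59 − 1 = 58 = 2 · 29.
Test 56^(58/q) mod 59 for each prime factor q of 58:
56^29 ≡ 58 (mod 59)  [q = 2: ≢ 1 ✓]
56^2 ≡ 9 (mod 59)  [q = 29: ≢ 1 ✓]
All checks pass, so 56 has order 58 and is a primitive root modulo 59.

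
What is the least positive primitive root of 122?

φ(122) = φ(2)·φ(61) = 1·60 = 60 = 2^2 · 3 · 5.
Test candidates g = 2, 3, … against the prime factors q ∈ {2, 3, 5} of φ(122): g is a generator iff g^(60/q) ≢ 1 for every such q.
g = 2: gcd(2, 122) = 2 > 1, not a unit — skip.
g = 3: 3^30 ≡ 1 — hits 1, so not a primitive root.
g = 4: gcd(4, 122) = 2 > 1, not a unit — skip.
g = 5: 5^30 ≡ 1 — hits 1, so not a primitive root.
g = 6: gcd(6, 122) = 2 > 1, not a unit — skip.
g = 7: 7^30 ≡ 121; 7^20 ≡ 47; 7^12 ≡ 95 — none is 1, so 7 is a primitive root.
The smallest primitive root modulo 122 is 7.

7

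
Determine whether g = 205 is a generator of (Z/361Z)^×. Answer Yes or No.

Yes

φ(361) = φ(19^2) = 19·(19−1) = 342 = 2 · 3^2 · 19.
It suffices to check that the order of 205 is not a proper divisor of 342: compute 205^(342/q) for q ∈ {2, 3, 19}.
205^171 ≡ 360 (mod 361)  [q = 2: ≢ 1 ✓]
205^114 ≡ 68 (mod 361)  [q = 3: ≢ 1 ✓]
205^18 ≡ 77 (mod 361)  [q = 19: ≢ 1 ✓]
None equal 1, so ord_361(205) = 342: 205 is a primitive root.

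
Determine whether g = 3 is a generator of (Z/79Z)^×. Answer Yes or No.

Yes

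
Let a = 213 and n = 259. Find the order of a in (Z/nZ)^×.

Since 213 ∈ (Z/259Z)^×, its order divides φ(259) = φ(7·37) = (7−1)·(37−1) = 6·36 = 216 = 2^3 · 3^3.
Divisors of 216: 1, 2, 3, 4, 6, 8, 9, 12, 18, 24, 27, 36, 54, 72, 108, 216.
Compute 213^d (mod 259) for the divisors d until we hit 1:
213^1 ≡ 213 (mod 259)
213^2 ≡ 44 (mod 259)
213^3 ≡ 48 (mod 259)
213^4 ≡ 123 (mod 259)
213^6 ≡ 232 (mod 259)
213^8 ≡ 107 (mod 259)
213^9 ≡ 258 (mod 259)
213^12 ≡ 211 (mod 259)
213^18 ≡ 1 (mod 259) ✓
The smallest such exponent is 18, so the order of 213 is 18.

18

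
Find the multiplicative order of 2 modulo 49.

Since 2 ∈ (Z/49Z)^×, its order divides φ(49) = φ(7^2) = 7·(7−1) = 42 = 2 · 3 · 7.
Divisors of 42: 1, 2, 3, 6, 7, 14, 21, 42.
Compute 2^d (mod 49) for the divisors d until we hit 1:
2^1 ≡ 2 (mod 49)
2^2 ≡ 4 (mod 49)
2^3 ≡ 8 (mod 49)
2^6 ≡ 15 (mod 49)
2^7 ≡ 30 (mod 49)
2^14 ≡ 18 (mod 49)
2^21 ≡ 1 (mod 49) ✓
Therefore the multiplicative order of 2 modulo 49 is 21.

21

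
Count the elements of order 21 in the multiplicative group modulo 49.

12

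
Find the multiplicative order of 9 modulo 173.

The order of 9 must divide φ(173) = 173 − 1 = 172 = 2^2 · 43.
Divisors of 172: 1, 2, 4, 43, 86, 172.
Check 9^d mod 173 for each divisor in increasing order:
9^1 ≡ 9 (mod 173)
9^2 ≡ 81 (mod 173)
9^4 ≡ 160 (mod 173)
9^43 ≡ 172 (mod 173)
9^86 ≡ 1 (mod 173) ✓
Hence ord(9) = 86.

86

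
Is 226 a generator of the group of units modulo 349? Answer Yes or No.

φ(349) = 349 − 1 = 348 = 2^2 · 3 · 29.
Test 226^(348/q) mod 349 for each prime factor q of 348:
226^174 ≡ 1 (mod 349)  [q = 2: ≡ 1 ✗]
226^116 ≡ 122 (mod 349)  [q = 3: ≢ 1 ✓]
226^12 ≡ 1 (mod 349)  [q = 29: ≡ 1 ✗]
226^174 ≡ 1 shows ord(226) | 174, strictly less than φ(349); not a primitive root.

No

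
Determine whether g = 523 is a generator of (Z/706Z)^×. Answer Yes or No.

Yes

φ(706) = φ(2)·φ(353) = 1·352 = 352 = 2^5 · 11.
Test 523^(352/q) mod 706 for each prime factor q of 352:
523^176 ≡ 705 (mod 706)  [q = 2: ≢ 1 ✓]
523^32 ≡ 609 (mod 706)  [q = 11: ≢ 1 ✓]
Every test exponent gives a nontrivial residue, hence 523 generates the full group.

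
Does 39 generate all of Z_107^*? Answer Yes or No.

No

φ(107) = 107 − 1 = 106 = 2 · 53.
An element g generates (Z/107Z)^× iff g^(106/q) ≢ 1 (mod 107) for each prime q ∈ {2, 53}.
39^53 ≡ 1 (mod 107)  [q = 2: ≡ 1 ✗]
39^2 ≡ 23 (mod 107)  [q = 53: ≢ 1 ✓]
The check at q = 2 fails, so 39 generates a proper subgroup.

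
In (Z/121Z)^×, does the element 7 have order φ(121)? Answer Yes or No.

Yes

φ(121) = φ(11^2) = 11·(11−1) = 110 = 2 · 5 · 11.
Test 7^(110/q) mod 121 for each prime factor q of 110:
7^55 ≡ 120 (mod 121)  [q = 2: ≢ 1 ✓]
7^22 ≡ 27 (mod 121)  [q = 5: ≢ 1 ✓]
7^10 ≡ 23 (mod 121)  [q = 11: ≢ 1 ✓]
All checks pass, so 7 has order 110 and is a primitive root modulo 121.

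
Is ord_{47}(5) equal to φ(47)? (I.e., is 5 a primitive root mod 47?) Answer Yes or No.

Yes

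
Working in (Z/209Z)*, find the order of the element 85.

By Lagrange's theorem, ord_209(85) divides φ(209) = φ(11·19) = (11−1)·(19−1) = 10·18 = 180 = 2^2 · 3^2 · 5.
Divisors of 180: 1, 2, 3, 4, 5, 6, 9, 10, 12, 15, 18, 20, 30, 36, 45, 60, 90, 180.
Check 85^d mod 209 for each divisor in increasing order:
85^1 ≡ 85
85^2 ≡ 119
85^3 ≡ 83
85^4 ≡ 158
85^5 ≡ 54
85^6 ≡ 201
85^9 ≡ 172
85^10 ≡ 199
85^12 ≡ 64
85^15 ≡ 87
85^18 ≡ 115
85^20 ≡ 100
85^30 ≡ 45
85^36 ≡ 58
85^45 ≡ 153
85^60 ≡ 144
85^90 ≡ 1
Therefore the multiplicative order of 85 modulo 209 is 90.

90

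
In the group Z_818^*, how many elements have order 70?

0

φ(818) = φ(2)·φ(409) = 1·408 = 408 = 2^3 · 3 · 17.
Since (Z/818Z)^× is cyclic of order 408, the number of elements of order d is φ(d) when d | 408 and 0 otherwise.
70 does not divide 408, so no element of (Z/818Z)^× has order 70.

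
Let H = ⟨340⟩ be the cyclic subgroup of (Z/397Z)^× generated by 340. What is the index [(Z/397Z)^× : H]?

4

By Lagrange's theorem, ord_397(340) divides φ(397) = 397 − 1 = 396 = 2^2 · 3^2 · 11.
Divisors of 396: 1, 2, 3, 4, 6, 9, 11, 12, 18, 22, 33, 36, 44, 66, 99, 132, 198, 396.
Test each divisor d:
340^1 ≡ 340 (mod 397)
340^2 ≡ 73 (mod 397)
340^3 ≡ 206 (mod 397)
340^4 ≡ 168 (mod 397)
340^6 ≡ 354 (mod 397)
340^9 ≡ 273 (mod 397)
340^11 ≡ 79 (mod 397)
340^12 ≡ 261 (mod 397)
340^18 ≡ 290 (mod 397)
340^22 ≡ 286 (mod 397)
340^33 ≡ 362 (mod 397)
340^36 ≡ 333 (mod 397)
340^44 ≡ 14 (mod 397)
340^66 ≡ 34 (mod 397)
340^99 ≡ 1 (mod 397) ✓
Thus |⟨340⟩| = ord(340) = 99.
[(Z/397Z)^× : ⟨340⟩] = 396/99 = 4.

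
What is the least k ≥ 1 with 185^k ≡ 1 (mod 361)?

The order of 185 must divide φ(361) = φ(19^2) = 19·(19−1) = 342 = 2 · 3^2 · 19.
Divisors of 342: 1, 2, 3, 6, 9, 18, 19, 38, 57, 114, 171, 342.
Compute 185^d (mod 361) for the divisors d until we hit 1:
185^1 ≡ 185 (mod 361)
185^2 ≡ 291 (mod 361)
185^3 ≡ 46 (mod 361)
185^6 ≡ 311 (mod 361)
185^9 ≡ 227 (mod 361)
185^18 ≡ 267 (mod 361)
185^19 ≡ 299 (mod 361)
185^38 ≡ 234 (mod 361)
185^57 ≡ 293 (mod 361)
185^114 ≡ 292 (mod 361)
185^171 ≡ 360 (mod 361)
185^342 ≡ 1 (mod 361) ✓
The smallest such exponent is 342, so the order of 185 is 342.

342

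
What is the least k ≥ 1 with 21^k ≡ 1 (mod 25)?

5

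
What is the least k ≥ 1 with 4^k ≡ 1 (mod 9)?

3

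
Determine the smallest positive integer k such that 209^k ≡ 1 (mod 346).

43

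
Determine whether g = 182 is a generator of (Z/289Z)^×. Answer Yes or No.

Yes

φ(289) = φ(17^2) = 17·(17−1) = 272 = 2^4 · 17.
An element g generates (Z/289Z)^× iff g^(272/q) ≢ 1 (mod 289) for each prime q ∈ {2, 17}.
182^136 ≡ 288 (mod 289)  [q = 2: ≢ 1 ✓]
182^16 ≡ 69 (mod 289)  [q = 17: ≢ 1 ✓]
Every test exponent gives a nontrivial residue, hence 182 generates the full group.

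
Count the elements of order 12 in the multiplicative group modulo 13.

4

φ(13) = 13 − 1 = 12 = 2^2 · 3.
In a cyclic group of order 12, there are φ(d) elements of order d for each divisor d of 12, and zero for non-divisors.
12 = 2^2 · 3 divides 12, and φ(12) = 4.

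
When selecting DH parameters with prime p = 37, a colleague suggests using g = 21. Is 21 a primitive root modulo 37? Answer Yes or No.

φ(37) = 37 − 1 = 36 = 2^2 · 3^2.
An element g generates (Z/37Z)^× iff g^(36/q) ≢ 1 (mod 37) for each prime q ∈ {2, 3}.
21^18 ≡ 1 (mod 37)  [q = 2: ≡ 1 ✗]
21^12 ≡ 26 (mod 37)  [q = 3: ≢ 1 ✓]
Since 21^18 ≡ 1, the order of 21 divides 18 < 36, so 21 is not a primitive root.

No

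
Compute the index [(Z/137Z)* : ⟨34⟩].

By Lagrange's theorem, ord_137(34) divides φ(137) = 137 − 1 = 136 = 2^3 · 17.
Divisors of 136: 1, 2, 4, 8, 17, 34, 68, 136.
Compute 34^d (mod 137) for the divisors d until we hit 1:
34^1 ≡ 34 (mod 137)
34^2 ≡ 60 (mod 137)
34^4 ≡ 38 (mod 137)
34^8 ≡ 74 (mod 137)
34^17 ≡ 1 (mod 137) ✓
The order of 34 is 17, so the subgroup it generates has 17 elements.
[(Z/137Z)^× : ⟨34⟩] = 136/17 = 8.

8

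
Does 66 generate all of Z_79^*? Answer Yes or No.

Yes

φ(79) = 79 − 1 = 78 = 2 · 3 · 13.
It suffices to check that the order of 66 is not a proper divisor of 78: compute 66^(78/q) for q ∈ {2, 3, 13}.
66^39 ≡ 78 (mod 79)  [q = 2: ≢ 1 ✓]
66^26 ≡ 23 (mod 79)  [q = 3: ≢ 1 ✓]
66^6 ≡ 67 (mod 79)  [q = 13: ≢ 1 ✓]
All checks pass, so 66 has order 78 and is a primitive root modulo 79.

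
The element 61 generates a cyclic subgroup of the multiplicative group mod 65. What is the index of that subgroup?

Since 61 ∈ (Z/65Z)^×, its order divides φ(65) = φ(5·13) = (5−1)·(13−1) = 4·12 = 48 = 2^4 · 3.
Divisors of 48: 1, 2, 3, 4, 6, 8, 12, 16, 24, 48.
Check 61^d mod 65 for each divisor in increasing order:
61^1 ≡ 61
61^2 ≡ 16
61^3 ≡ 1
The order of 61 is 3, so the subgroup it generates has 3 elements.
Index = |(Z/65Z)^×| / |⟨61⟩| = 48 / 3 = 16.

16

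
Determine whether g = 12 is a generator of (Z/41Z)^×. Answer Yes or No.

φ(41) = 41 − 1 = 40 = 2^3 · 5.
12 is a primitive root mod 41 iff 12^(φ(41)/q) ≢ 1 for every prime q | φ(41), i.e. q ∈ {2, 5}.
12^20 ≡ 40 (mod 41)  [q = 2: ≢ 1 ✓]
12^8 ≡ 18 (mod 41)  [q = 5: ≢ 1 ✓]
None equal 1, so ord_41(12) = 40: 12 is a primitive root.

Yes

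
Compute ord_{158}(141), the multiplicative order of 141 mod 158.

The order of 141 must divide φ(158) = φ(2)·φ(79) = 1·78 = 78 = 2 · 3 · 13.
Divisors of 78: 1, 2, 3, 6, 13, 26, 39, 78.
Test each divisor d:
141^1 ≡ 141 (mod 158)
141^2 ≡ 131 (mod 158)
141^3 ≡ 143 (mod 158)
141^6 ≡ 67 (mod 158)
141^13 ≡ 1 (mod 158) ✓
The smallest such exponent is 13, so the order of 141 is 13.

13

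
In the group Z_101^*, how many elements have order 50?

20

φ(101) = 101 − 1 = 100 = 2^2 · 5^2.
Since (Z/101Z)^× is cyclic of order 100, the number of elements of order d is φ(d) when d | 100 and 0 otherwise.
50 = 2 · 5^2 divides 100, and φ(50) = 20.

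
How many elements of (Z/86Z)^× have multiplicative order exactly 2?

1

φ(86) = φ(2)·φ(43) = 1·42 = 42 = 2 · 3 · 7.
In a cyclic group of order 42, there are φ(d) elements of order d for each divisor d of 42, and zero for non-divisors.
2 | 42, and φ(2) = 2 − 1 = 1.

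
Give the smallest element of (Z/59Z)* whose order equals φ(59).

2

φ(59) = 59 − 1 = 58 = 2 · 29.
Test candidates g = 2, 3, … against the prime factors q ∈ {2, 29} of φ(59): g is a generator iff g^(58/q) ≢ 1 for every such q.
g = 2: 2^29 ≡ 58; 2^2 ≡ 4 — none is 1, so 2 is a primitive root.
Hence the least primitive root of 59 is 2.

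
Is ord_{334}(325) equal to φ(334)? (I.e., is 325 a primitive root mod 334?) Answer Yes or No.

Yes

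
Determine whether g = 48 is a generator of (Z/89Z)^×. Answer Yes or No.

φ(89) = 89 − 1 = 88 = 2^3 · 11.
48 is a primitive root mod 89 iff 48^(φ(89)/q) ≢ 1 for every prime q | φ(89), i.e. q ∈ {2, 11}.
48^44 ≡ 88 (mod 89)  [q = 2: ≢ 1 ✓]
48^8 ≡ 32 (mod 89)  [q = 11: ≢ 1 ✓]
None equal 1, so ord_89(48) = 88: 48 is a primitive root.

Yes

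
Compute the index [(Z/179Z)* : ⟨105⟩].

Since 105 ∈ (Z/179Z)^×, its order divides φ(179) = 179 − 1 = 178 = 2 · 89.
Divisors of 178: 1, 2, 89, 178.
Check 105^d mod 179 for each divisor in increasing order:
105^1 ≡ 105
105^2 ≡ 106
105^89 ≡ 178
105^178 ≡ 1
So ord_179(105) = 178, hence |⟨105⟩| = 178.
[(Z/179Z)^× : ⟨105⟩] = 178/178 = 1.

1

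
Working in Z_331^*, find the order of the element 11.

330

The order of 11 must divide φ(331) = 331 − 1 = 330 = 2 · 3 · 5 · 11.
Divisors of 330: 1, 2, 3, 5, 6, 10, 11, 15, 22, 30, 33, 55, 66, 110, 165, 330.
Compute 11^d (mod 331) for the divisors d until we hit 1:
11^1 ≡ 11 (mod 331)
11^2 ≡ 121 (mod 331)
11^3 ≡ 7 (mod 331)
11^5 ≡ 185 (mod 331)
11^6 ≡ 49 (mod 331)
11^10 ≡ 132 (mod 331)
11^11 ≡ 128 (mod 331)
11^15 ≡ 257 (mod 331)
11^22 ≡ 165 (mod 331)
11^30 ≡ 180 (mod 331)
11^33 ≡ 267 (mod 331)
11^55 ≡ 32 (mod 331)
11^66 ≡ 124 (mod 331)
11^110 ≡ 31 (mod 331)
11^165 ≡ 330 (mod 331)
11^330 ≡ 1 (mod 331) ✓
The smallest such exponent is 330, so the order of 11 is 330.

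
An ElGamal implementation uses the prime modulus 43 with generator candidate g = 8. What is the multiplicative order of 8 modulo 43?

14

ord(8) | φ(43) = 43 − 1 = 42 = 2 · 3 · 7.
Divisors of 42: 1, 2, 3, 6, 7, 14, 21, 42.
Evaluate successive powers at the divisors of 42:
8^1 ≡ 8 (mod 43)
8^2 ≡ 21 (mod 43)
8^3 ≡ 39 (mod 43)
8^6 ≡ 16 (mod 43)
8^7 ≡ 42 (mod 43)
8^14 ≡ 1 (mod 43) ✓
Therefore the multiplicative order of 8 modulo 43 is 14.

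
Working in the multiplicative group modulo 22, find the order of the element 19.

Since 19 ∈ (Z/22Z)^×, its order divides φ(22) = φ(2)·φ(11) = 1·10 = 10 = 2 · 5.
Divisors of 10: 1, 2, 5, 10.
Evaluate successive powers at the divisors of 10:
19^1 ≡ 19 (mod 22)
19^2 ≡ 9 (mod 22)
19^5 ≡ 21 (mod 22)
19^10 ≡ 1 (mod 22) ✓
So ord_22(19) = 10.

10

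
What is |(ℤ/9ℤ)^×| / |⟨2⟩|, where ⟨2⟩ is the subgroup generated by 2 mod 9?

1

The order of 2 must divide φ(9) = φ(3^2) = 3·(3−1) = 6 = 2 · 3.
Divisors of 6: 1, 2, 3, 6.
Test each divisor d:
2^1 ≡ 2 (mod 9)
2^2 ≡ 4 (mod 9)
2^3 ≡ 8 (mod 9)
2^6 ≡ 1 (mod 9) ✓
Thus |⟨2⟩| = ord(2) = 6.
Index = |(Z/9Z)^×| / |⟨2⟩| = 6 / 6 = 1.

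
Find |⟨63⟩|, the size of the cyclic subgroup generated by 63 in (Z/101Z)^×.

By Lagrange's theorem, ord_101(63) divides φ(101) = 101 − 1 = 100 = 2^2 · 5^2.
Divisors of 100: 1, 2, 4, 5, 10, 20, 25, 50, 100.
Evaluate successive powers at the divisors of 100:
63^1 ≡ 63 (mod 101)
63^2 ≡ 30 (mod 101)
63^4 ≡ 92 (mod 101)
63^5 ≡ 39 (mod 101)
63^10 ≡ 6 (mod 101)
63^20 ≡ 36 (mod 101)
63^25 ≡ 91 (mod 101)
63^50 ≡ 100 (mod 101)
63^100 ≡ 1 (mod 101) ✓
Hence ord(63) = 100.

100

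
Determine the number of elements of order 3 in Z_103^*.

φ(103) = 103 − 1 = 102 = 2 · 3 · 17.
In a cyclic group of order 102, there are φ(d) elements of order d for each divisor d of 102, and zero for non-divisors.
3 | 102, and φ(3) = 3 − 1 = 2.

2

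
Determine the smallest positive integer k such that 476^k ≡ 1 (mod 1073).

36

The order of 476 must divide φ(1073) = φ(29·37) = (29−1)·(37−1) = 28·36 = 1008 = 2^4 · 3^2 · 7.
Divisors of 1008: 1, 2, 3, 4, 6, 7, 8, 9, 12, 14, 16, 18, 21, 24, 28, 36, 42, 48, 56, 63, 72, 84, 112, 126, 144, 168, 252, 336, 504, 1008.
Test each divisor d:
476^1 ≡ 476 (mod 1073)
476^2 ≡ 173 (mod 1073)
476^3 ≡ 800 (mod 1073)
476^4 ≡ 958 (mod 1073)
476^6 ≡ 492 (mod 1073)
476^7 ≡ 278 (mod 1073)
476^8 ≡ 349 (mod 1073)
476^9 ≡ 882 (mod 1073)
476^12 ≡ 639 (mod 1073)
476^14 ≡ 28 (mod 1073)
476^16 ≡ 552 (mod 1073)
476^18 ≡ 1072 (mod 1073)
476^21 ≡ 273 (mod 1073)
476^24 ≡ 581 (mod 1073)
476^28 ≡ 784 (mod 1073)
476^36 ≡ 1 (mod 1073) ✓
Hence ord(476) = 36.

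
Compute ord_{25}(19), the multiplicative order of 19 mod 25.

10

Since 19 ∈ (Z/25Z)^×, its order divides φ(25) = φ(5^2) = 5·(5−1) = 20 = 2^2 · 5.
Divisors of 20: 1, 2, 4, 5, 10, 20.
Check 19^d mod 25 for each divisor in increasing order:
19^1 ≡ 19 (mod 25)
19^2 ≡ 11 (mod 25)
19^4 ≡ 21 (mod 25)
19^5 ≡ 24 (mod 25)
19^10 ≡ 1 (mod 25) ✓
So ord_25(19) = 10.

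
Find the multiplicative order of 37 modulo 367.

183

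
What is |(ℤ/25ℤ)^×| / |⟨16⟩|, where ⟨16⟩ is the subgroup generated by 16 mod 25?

4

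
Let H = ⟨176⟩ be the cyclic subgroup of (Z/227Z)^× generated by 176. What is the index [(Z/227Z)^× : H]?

By Lagrange's theorem, ord_227(176) divides φ(227) = 227 − 1 = 226 = 2 · 113.
Divisors of 226: 1, 2, 113, 226.
Evaluate successive powers at the divisors of 226:
176^1 ≡ 176
176^2 ≡ 104
176^113 ≡ 1
Thus |⟨176⟩| = ord(176) = 113.
[(Z/227Z)^× : ⟨176⟩] = 226/113 = 2.

2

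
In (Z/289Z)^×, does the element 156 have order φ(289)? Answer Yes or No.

Yes

φ(289) = φ(17^2) = 17·(17−1) = 272 = 2^4 · 17.
An element g generates (Z/289Z)^× iff g^(272/q) ≢ 1 (mod 289) for each prime q ∈ {2, 17}.
156^136 ≡ 288 (mod 289)  [q = 2: ≢ 1 ✓]
156^16 ≡ 120 (mod 289)  [q = 17: ≢ 1 ✓]
All checks pass, so 156 has order 272 and is a primitive root modulo 289.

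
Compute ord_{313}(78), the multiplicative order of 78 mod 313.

Since 78 ∈ (Z/313Z)^×, its order divides φ(313) = 313 − 1 = 312 = 2^3 · 3 · 13.
Divisors of 312: 1, 2, 3, 4, 6, 8, 12, 13, 24, 26, 39, 52, 78, 104, 156, 312.
Compute 78^d (mod 313) for the divisors d until we hit 1:
78^1 ≡ 78 (mod 313)
78^2 ≡ 137 (mod 313)
78^3 ≡ 44 (mod 313)
78^4 ≡ 302 (mod 313)
78^6 ≡ 58 (mod 313)
78^8 ≡ 121 (mod 313)
78^12 ≡ 234 (mod 313)
78^13 ≡ 98 (mod 313)
78^24 ≡ 294 (mod 313)
78^26 ≡ 214 (mod 313)
78^39 ≡ 1 (mod 313) ✓
Therefore the multiplicative order of 78 modulo 313 is 39.

39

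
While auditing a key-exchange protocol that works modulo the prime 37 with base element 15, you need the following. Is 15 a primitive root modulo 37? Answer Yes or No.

φ(37) = 37 − 1 = 36 = 2^2 · 3^2.
An element g generates (Z/37Z)^× iff g^(36/q) ≢ 1 (mod 37) for each prime q ∈ {2, 3}.
15^18 ≡ 36 (mod 37)  [q = 2: ≢ 1 ✓]
15^12 ≡ 26 (mod 37)  [q = 3: ≢ 1 ✓]
All checks pass, so 15 has order 36 and is a primitive root modulo 37.

Yes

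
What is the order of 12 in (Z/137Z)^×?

Since 12 ∈ (Z/137Z)^×, its order divides φ(137) = 137 − 1 = 136 = 2^3 · 17.
Divisors of 136: 1, 2, 4, 8, 17, 34, 68, 136.
Evaluate successive powers at the divisors of 136:
12^1 ≡ 12 (mod 137)
12^2 ≡ 7 (mod 137)
12^4 ≡ 49 (mod 137)
12^8 ≡ 72 (mod 137)
12^17 ≡ 10 (mod 137)
12^34 ≡ 100 (mod 137)
12^68 ≡ 136 (mod 137)
12^136 ≡ 1 (mod 137) ✓
Hence ord(12) = 136.

136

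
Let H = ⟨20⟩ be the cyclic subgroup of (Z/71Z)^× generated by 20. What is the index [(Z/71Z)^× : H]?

Since 20 ∈ (Z/71Z)^×, its order divides φ(71) = 71 − 1 = 70 = 2 · 5 · 7.
Divisors of 70: 1, 2, 5, 7, 10, 14, 35, 70.
Compute 20^d (mod 71) for the divisors d until we hit 1:
20^1 ≡ 20 (mod 71)
20^2 ≡ 45 (mod 71)
20^5 ≡ 30 (mod 71)
20^7 ≡ 1 (mod 71) ✓
So ord_71(20) = 7, hence |⟨20⟩| = 7.
[(Z/71Z)^× : ⟨20⟩] = 70/7 = 10.

10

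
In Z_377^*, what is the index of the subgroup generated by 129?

24

ord(129) | φ(377) = φ(13·29) = (13−1)·(29−1) = 12·28 = 336 = 2^4 · 3 · 7.
Divisors of 336: 1, 2, 3, 4, 6, 7, 8, 12, 14, 16, 21, 24, 28, 42, 48, 56, 84, 112, 168, 336.
Compute 129^d (mod 377) for the divisors d until we hit 1:
129^1 ≡ 129 (mod 377)
129^2 ≡ 53 (mod 377)
129^3 ≡ 51 (mod 377)
129^4 ≡ 170 (mod 377)
129^6 ≡ 339 (mod 377)
129^7 ≡ 376 (mod 377)
129^8 ≡ 248 (mod 377)
129^12 ≡ 313 (mod 377)
129^14 ≡ 1 (mod 377) ✓
The order of 129 is 14, so the subgroup it generates has 14 elements.
[(Z/377Z)^× : ⟨129⟩] = 336/14 = 24.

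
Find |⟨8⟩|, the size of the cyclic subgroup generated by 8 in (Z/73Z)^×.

3

The order of 8 must divide φ(73) = 73 − 1 = 72 = 2^3 · 3^2.
Divisors of 72: 1, 2, 3, 4, 6, 8, 9, 12, 18, 24, 36, 72.
Compute 8^d (mod 73) for the divisors d until we hit 1:
8^1 ≡ 8 (mod 73)
8^2 ≡ 64 (mod 73)
8^3 ≡ 1 (mod 73) ✓
The smallest such exponent is 3, so the order of 8 is 3.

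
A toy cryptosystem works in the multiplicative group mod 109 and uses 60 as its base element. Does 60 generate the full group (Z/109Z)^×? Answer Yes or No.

No

φ(109) = 109 − 1 = 108 = 2^2 · 3^3.
60 is a primitive root mod 109 iff 60^(φ(109)/q) ≢ 1 for every prime q | φ(109), i.e. q ∈ {2, 3}.
60^54 ≡ 1 (mod 109)  [q = 2: ≡ 1 ✗]
60^36 ≡ 45 (mod 109)  [q = 3: ≢ 1 ✓]
60^54 ≡ 1 shows ord(60) | 54, strictly less than φ(109); not a primitive root.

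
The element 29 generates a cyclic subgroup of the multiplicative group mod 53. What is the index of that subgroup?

2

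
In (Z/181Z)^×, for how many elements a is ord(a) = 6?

2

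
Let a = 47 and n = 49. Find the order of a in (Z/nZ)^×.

ord(47) | φ(49) = φ(7^2) = 7·(7−1) = 42 = 2 · 3 · 7.
Divisors of 42: 1, 2, 3, 6, 7, 14, 21, 42.
Check 47^d mod 49 for each divisor in increasing order:
47^1 ≡ 47 (mod 49)
47^2 ≡ 4 (mod 49)
47^3 ≡ 41 (mod 49)
47^6 ≡ 15 (mod 49)
47^7 ≡ 19 (mod 49)
47^14 ≡ 18 (mod 49)
47^21 ≡ 48 (mod 49)
47^42 ≡ 1 (mod 49) ✓
Therefore the multiplicative order of 47 modulo 49 is 42.

42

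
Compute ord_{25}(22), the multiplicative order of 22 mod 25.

The order of 22 must divide φ(25) = φ(5^2) = 5·(5−1) = 20 = 2^2 · 5.
Divisors of 20: 1, 2, 4, 5, 10, 20.
Compute 22^d (mod 25) for the divisors d until we hit 1:
22^1 ≡ 22 (mod 25)
22^2 ≡ 9 (mod 25)
22^4 ≡ 6 (mod 25)
22^5 ≡ 7 (mod 25)
22^10 ≡ 24 (mod 25)
22^20 ≡ 1 (mod 25) ✓
The smallest such exponent is 20, so the order of 22 is 20.

20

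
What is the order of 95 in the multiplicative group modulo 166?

The order of 95 must divide φ(166) = φ(2)·φ(83) = 1·82 = 82 = 2 · 41.
Divisors of 82: 1, 2, 41, 82.
Test each divisor d:
95^1 ≡ 95
95^2 ≡ 61
95^41 ≡ 1
So ord_166(95) = 41.

41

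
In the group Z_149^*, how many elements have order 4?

2

φ(149) = 149 − 1 = 148 = 2^2 · 37.
In a cyclic group of order 148, there are φ(d) elements of order d for each divisor d of 148, and zero for non-divisors.
4 = 2^2 divides 148, and φ(4) = 2.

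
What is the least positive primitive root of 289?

3

φ(289) = φ(17^2) = 17·(17−1) = 272 = 2^4 · 17.
Test candidates g = 2, 3, … against the prime factors q ∈ {2, 17} of φ(289): g is a generator iff g^(272/q) ≢ 1 for every such q.
g = 2: 2^136 ≡ 1 — hits 1, so not a primitive root.
g = 3: 3^136 ≡ 288; 3^16 ≡ 171 — none is 1, so 3 is a primitive root.
So 3 is the smallest generator of (Z/289Z)^×.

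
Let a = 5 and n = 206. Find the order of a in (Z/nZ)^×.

102

The order of 5 must divide φ(206) = φ(2)·φ(103) = 1·102 = 102 = 2 · 3 · 17.
Divisors of 102: 1, 2, 3, 6, 17, 34, 51, 102.
Check 5^d mod 206 for each divisor in increasing order:
5^1 ≡ 5 (mod 206)
5^2 ≡ 25 (mod 206)
5^3 ≡ 125 (mod 206)
5^6 ≡ 175 (mod 206)
5^17 ≡ 57 (mod 206)
5^34 ≡ 159 (mod 206)
5^51 ≡ 205 (mod 206)
5^102 ≡ 1 (mod 206) ✓
Therefore the multiplicative order of 5 modulo 206 is 102.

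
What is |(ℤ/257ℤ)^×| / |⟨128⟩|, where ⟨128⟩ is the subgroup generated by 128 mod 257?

16

By Lagrange's theorem, ord_257(128) divides φ(257) = 257 − 1 = 256 = 2^8.
Divisors of 256: 1, 2, 4, 8, 16, 32, 64, 128, 256.
Check 128^d mod 257 for each divisor in increasing order:
128^1 ≡ 128
128^2 ≡ 193
128^4 ≡ 241
128^8 ≡ 256
128^16 ≡ 1
So ord_257(128) = 16, hence |⟨128⟩| = 16.
[(Z/257Z)^× : ⟨128⟩] = 256/16 = 16.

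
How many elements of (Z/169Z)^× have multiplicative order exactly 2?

φ(169) = φ(13^2) = 13·(13−1) = 156 = 2^2 · 3 · 13.
In a cyclic group of order 156, there are φ(d) elements of order d for each divisor d of 156, and zero for non-divisors.
2 | 156, and φ(2) = 2 − 1 = 1.

1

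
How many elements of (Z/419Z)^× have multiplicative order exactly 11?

10

φ(419) = 419 − 1 = 418 = 2 · 11 · 19.
In a cyclic group of order 418, there are φ(d) elements of order d for each divisor d of 418, and zero for non-divisors.
11 | 418, and φ(11) = 11 − 1 = 10.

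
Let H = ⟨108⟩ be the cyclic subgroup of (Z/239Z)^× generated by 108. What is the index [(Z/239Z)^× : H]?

2

ord(108) | φ(239) = 239 − 1 = 238 = 2 · 7 · 17.
Divisors of 238: 1, 2, 7, 14, 17, 34, 119, 238.
Evaluate successive powers at the divisors of 238:
108^1 ≡ 108 (mod 239)
108^2 ≡ 192 (mod 239)
108^7 ≡ 40 (mod 239)
108^14 ≡ 166 (mod 239)
108^17 ≡ 98 (mod 239)
108^34 ≡ 44 (mod 239)
108^119 ≡ 1 (mod 239) ✓
So ord_239(108) = 119, hence |⟨108⟩| = 119.
The index is φ(239) / ord(108) = 238 / 119 = 2.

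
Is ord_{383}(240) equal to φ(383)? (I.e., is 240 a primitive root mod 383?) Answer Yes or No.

Yes

φ(383) = 383 − 1 = 382 = 2 · 191.
An element g generates (Z/383Z)^× iff g^(382/q) ≢ 1 (mod 383) for each prime q ∈ {2, 191}.
240^191 ≡ 382 (mod 383)  [q = 2: ≢ 1 ✓]
240^2 ≡ 150 (mod 383)  [q = 191: ≢ 1 ✓]
Every test exponent gives a nontrivial residue, hence 240 generates the full group.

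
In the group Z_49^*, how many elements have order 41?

0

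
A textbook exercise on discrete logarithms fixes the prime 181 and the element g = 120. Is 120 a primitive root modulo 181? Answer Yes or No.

No

φ(181) = 181 − 1 = 180 = 2^2 · 3^2 · 5.
Test 120^(180/q) mod 181 for each prime factor q of 180:
120^90 ≡ 180 (mod 181)  [q = 2: ≢ 1 ✓]
120^60 ≡ 132 (mod 181)  [q = 3: ≢ 1 ✓]
120^36 ≡ 1 (mod 181)  [q = 5: ≡ 1 ✗]
120^36 ≡ 1 shows ord(120) | 36, strictly less than φ(181); not a primitive root.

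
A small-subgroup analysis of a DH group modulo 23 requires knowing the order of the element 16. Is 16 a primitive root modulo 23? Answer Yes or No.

φ(23) = 23 − 1 = 22 = 2 · 11.
16 is a primitive root mod 23 iff 16^(φ(23)/q) ≢ 1 for every prime q | φ(23), i.e. q ∈ {2, 11}.
16^11 ≡ 1 (mod 23)  [q = 2: ≡ 1 ✗]
16^2 ≡ 3 (mod 23)  [q = 11: ≢ 1 ✓]
The check at q = 2 fails, so 16 generates a proper subgroup.

No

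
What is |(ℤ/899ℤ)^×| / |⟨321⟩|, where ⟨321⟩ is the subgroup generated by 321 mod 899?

Since 321 ∈ (Z/899Z)^×, its order divides φ(899) = φ(29·31) = (29−1)·(31−1) = 28·30 = 840 = 2^3 · 3 · 5 · 7.
Divisors of 840: 1, 2, 3, 4, 5, 6, 7, 8, 10, 12, 14, 15, 20, 21, 24, 28, 30, 35, 40, 42, 56, 60, 70, 84, 105, 120, 140, 168, 210, 280, 420, 840.
Compute 321^d (mod 899) for the divisors d until we hit 1:
321^1 ≡ 321
321^2 ≡ 555
321^3 ≡ 153
321^4 ≡ 567
321^5 ≡ 409
321^6 ≡ 35
321^7 ≡ 447
321^8 ≡ 546
321^10 ≡ 67
321^12 ≡ 326
321^14 ≡ 231
321^15 ≡ 433
321^20 ≡ 893
321^21 ≡ 771
321^24 ≡ 194
321^28 ≡ 320
321^30 ≡ 497
321^35 ≡ 99
321^40 ≡ 36
321^42 ≡ 202
321^56 ≡ 813
321^60 ≡ 683
321^70 ≡ 811
321^84 ≡ 349
321^105 ≡ 278
321^120 ≡ 807
321^140 ≡ 552
321^168 ≡ 436
321^210 ≡ 869
321^280 ≡ 842
321^420 ≡ 1
The order of 321 is 420, so the subgroup it generates has 420 elements.
The index is φ(899) / ord(321) = 840 / 420 = 2.

2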